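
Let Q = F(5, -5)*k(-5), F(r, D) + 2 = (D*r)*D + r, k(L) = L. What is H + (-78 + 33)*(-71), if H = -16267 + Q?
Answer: -13712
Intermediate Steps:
F(r, D) = -2 + r + r*D² (F(r, D) = -2 + ((D*r)*D + r) = -2 + (r*D² + r) = -2 + (r + r*D²) = -2 + r + r*D²)
Q = -640 (Q = (-2 + 5 + 5*(-5)²)*(-5) = (-2 + 5 + 5*25)*(-5) = (-2 + 5 + 125)*(-5) = 128*(-5) = -640)
H = -16907 (H = -16267 - 640 = -16907)
H + (-78 + 33)*(-71) = -16907 + (-78 + 33)*(-71) = -16907 - 45*(-71) = -16907 + 3195 = -13712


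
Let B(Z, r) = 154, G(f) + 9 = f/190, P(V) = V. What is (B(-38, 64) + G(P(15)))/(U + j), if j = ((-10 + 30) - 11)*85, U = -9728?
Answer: -5513/340594 ≈ -0.016186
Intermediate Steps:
G(f) = -9 + f/190
j = 765 (j = (20 - 11)*85 = 9*85 = 765)
(B(-38, 64) + G(P(15)))/(U + j) = (154 + (-9 + (1/190)*15))/(-9728 + 765) = (154 + (-9 + 3/38))/(-8963) = (154 - 339/38)*(-1/8963) = (5513/38)*(-1/8963) = -5513/340594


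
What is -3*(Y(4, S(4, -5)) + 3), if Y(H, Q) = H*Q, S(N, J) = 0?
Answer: -9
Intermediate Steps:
-3*(Y(4, S(4, -5)) + 3) = -3*(4*0 + 3) = -3*(0 + 3) = -3*3 = -9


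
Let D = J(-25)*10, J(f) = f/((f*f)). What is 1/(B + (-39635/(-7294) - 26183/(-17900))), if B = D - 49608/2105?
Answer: -27483427300/469144580929 ≈ -0.058582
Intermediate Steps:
J(f) = 1/f (J(f) = f/(f²) = f/f² = 1/f)
D = -⅖ (D = 10/(-25) = -1/25*10 = -⅖ ≈ -0.40000)
B = -10090/421 (B = -⅖ - 49608/2105 = -10090/421 ≈ -23.967)
1/(B + (-39635/(-7294) - 26183/(-17900))) = 1/(-10090/421 + (-39635/(-7294) - 26183/(-17900))) = 1/(-10090/421 + (-39635*(-1/7294) - 26183*(-1/17900))) = 1/(-10090/421 + (39635/7294 + 26183/17900)) = 1/(-10090/421 + 450222651/65281300) = 1/(-469144580929/27483427300) = -27483427300/469144580929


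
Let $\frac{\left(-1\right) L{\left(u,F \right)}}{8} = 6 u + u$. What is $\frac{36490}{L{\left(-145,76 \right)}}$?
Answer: $\frac{3649}{812} \approx 4.4938$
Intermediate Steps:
$L{\left(u,F \right)} = - 56 u$ ($L{\left(u,F \right)} = - 8 \left(6 u + u\right) = - 8 \cdot 7 u = - 56 u$)
$\frac{36490}{L{\left(-145,76 \right)}} = \frac{36490}{\left(-56\right) \left(-145\right)} = \frac{36490}{8120} = 36490 \cdot \frac{1}{8120} = \frac{3649}{812}$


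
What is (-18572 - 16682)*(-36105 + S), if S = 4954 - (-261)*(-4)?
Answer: 1135002530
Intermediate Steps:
S = 3910 (S = 4954 - 1*1044 = 4954 - 1044 = 3910)
(-18572 - 16682)*(-36105 + S) = (-18572 - 16682)*(-36105 + 3910) = -35254*(-32195) = 1135002530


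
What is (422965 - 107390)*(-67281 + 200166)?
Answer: 41935183875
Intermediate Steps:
(422965 - 107390)*(-67281 + 200166) = 315575*132885 = 41935183875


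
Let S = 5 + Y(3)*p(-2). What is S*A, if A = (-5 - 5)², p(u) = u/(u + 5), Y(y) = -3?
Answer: 700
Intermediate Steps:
p(u) = u/(5 + u)
S = 7 (S = 5 - (-6)/(5 - 2) = 5 - (-6)/3 = 5 - 3*(-⅔) = 5 + 2 = 7)
A = 100 (A = (-10)² = 100)
S*A = 7*100 = 700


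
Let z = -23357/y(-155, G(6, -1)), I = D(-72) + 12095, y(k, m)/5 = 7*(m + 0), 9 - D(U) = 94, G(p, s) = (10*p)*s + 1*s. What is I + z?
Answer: 25664707/2135 ≈ 12021.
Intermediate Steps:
G(p, s) = s + 10*p*s (G(p, s) = 10*p*s + s = s + 10*p*s)
D(U) = -85 (D(U) = 9 - 1*94 = 9 - 94 = -85)
y(k, m) = 35*m (y(k, m) = 5*(7*(m + 0)) = 5*(7*m) = 35*m)
I = 12010 (I = -85 + 12095 = 12010)
z = 23357/2135 (z = -23357*(-1/(35*(1 + 10*6))) = -23357*(-1/(35*(1 + 60))) = -23357/(35*(-1*61)) = -23357/(35*(-61)) = -23357/(-2135) = -23357*(-1/2135) = 23357/2135 ≈ 10.940)
I + z = 12010 + 23357/2135 = 25664707/2135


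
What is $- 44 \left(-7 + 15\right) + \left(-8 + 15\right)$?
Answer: $-345$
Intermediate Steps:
$- 44 \left(-7 + 15\right) + \left(-8 + 15\right) = \left(-44\right) 8 + 7 = -352 + 7 = -345$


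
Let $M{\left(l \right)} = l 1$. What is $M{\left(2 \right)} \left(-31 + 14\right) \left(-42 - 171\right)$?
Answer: $7242$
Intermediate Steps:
$M{\left(l \right)} = l$
$M{\left(2 \right)} \left(-31 + 14\right) \left(-42 - 171\right) = 2 \left(-31 + 14\right) \left(-42 - 171\right) = 2 \left(\left(-17\right) \left(-213\right)\right) = 2 \cdot 3621 = 7242$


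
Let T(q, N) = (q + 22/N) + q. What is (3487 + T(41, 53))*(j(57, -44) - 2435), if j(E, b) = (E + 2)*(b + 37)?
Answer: -538781792/53 ≈ -1.0166e+7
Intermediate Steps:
j(E, b) = (2 + E)*(37 + b)
T(q, N) = 2*q + 22/N
(3487 + T(41, 53))*(j(57, -44) - 2435) = (3487 + (2*41 + 22/53))*((74 + 2*(-44) + 37*57 + 57*(-44)) - 2435) = (3487 + (82 + 22*(1/53)))*((74 - 88 + 2109 - 2508) - 2435) = (3487 + (82 + 22/53))*(-413 - 2435) = (3487 + 4368/53)*(-2848) = (189179/53)*(-2848) = -538781792/53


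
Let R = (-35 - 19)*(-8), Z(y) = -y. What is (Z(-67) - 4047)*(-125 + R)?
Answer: -1221860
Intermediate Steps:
R = 432 (R = -54*(-8) = 432)
(Z(-67) - 4047)*(-125 + R) = (-1*(-67) - 4047)*(-125 + 432) = (67 - 4047)*307 = -3980*307 = -1221860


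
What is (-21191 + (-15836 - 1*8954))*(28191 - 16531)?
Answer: -536138460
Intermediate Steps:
(-21191 + (-15836 - 1*8954))*(28191 - 16531) = (-21191 + (-15836 - 8954))*11660 = (-21191 - 24790)*11660 = -45981*11660 = -536138460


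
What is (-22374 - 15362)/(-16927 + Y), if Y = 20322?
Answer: -37736/3395 ≈ -11.115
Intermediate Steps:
(-22374 - 15362)/(-16927 + Y) = (-22374 - 15362)/(-16927 + 20322) = -37736/3395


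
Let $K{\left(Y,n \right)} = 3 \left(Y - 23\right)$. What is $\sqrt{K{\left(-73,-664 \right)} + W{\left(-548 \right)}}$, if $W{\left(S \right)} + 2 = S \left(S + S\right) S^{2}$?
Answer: $3 \sqrt{20040553838} \approx 4.2469 \cdot 10^{5}$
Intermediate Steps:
$K{\left(Y,n \right)} = -69 + 3 Y$ ($K{\left(Y,n \right)} = 3 \left(-23 + Y\right) = -69 + 3 Y$)
$W{\left(S \right)} = -2 + 2 S^{4}$ ($W{\left(S \right)} = -2 + S \left(S + S\right) S^{2} = -2 + S 2 S S^{2} = -2 + 2 S^{2} S^{2} = -2 + 2 S^{4}$)
$\sqrt{K{\left(-73,-664 \right)} + W{\left(-548 \right)}} = \sqrt{\left(-69 + 3 \left(-73\right)\right) - \left(2 - 2 \left(-548\right)^{4}\right)} = \sqrt{\left(-69 - 219\right) + \left(-2 + 2 \cdot 90182492416\right)} = \sqrt{-288 + \left(-2 + 180364984832\right)} = \sqrt{-288 + 180364984830} = \sqrt{180364984542} = 3 \sqrt{20040553838}$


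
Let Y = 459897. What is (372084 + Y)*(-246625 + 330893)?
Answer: 70109374908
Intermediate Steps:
(372084 + Y)*(-246625 + 330893) = (372084 + 459897)*(-246625 + 330893) = 831981*84268 = 70109374908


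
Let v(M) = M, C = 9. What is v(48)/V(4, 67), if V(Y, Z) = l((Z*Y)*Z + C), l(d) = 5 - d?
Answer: -6/2245 ≈ -0.0026726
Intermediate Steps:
V(Y, Z) = -4 - Y*Z**2 (V(Y, Z) = 5 - ((Z*Y)*Z + 9) = 5 - ((Y*Z)*Z + 9) = 5 - (Y*Z**2 + 9) = 5 - (9 + Y*Z**2) = 5 + (-9 - Y*Z**2) = -4 - Y*Z**2)
v(48)/V(4, 67) = 48/(-4 - 1*4*67**2) = 48/(-4 - 1*4*4489) = 48/(-4 - 17956) = 48/(-17960) = 48*(-1/17960) = -6/2245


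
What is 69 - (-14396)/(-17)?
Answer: -13223/17 ≈ -777.82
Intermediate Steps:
69 - (-14396)/(-17) = 69 - (-14396)*(-1)/17 = 69 - 122*118/17 = 69 - 14396/17 = -13223/17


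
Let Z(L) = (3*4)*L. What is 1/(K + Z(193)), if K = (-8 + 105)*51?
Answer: 1/7263 ≈ 0.00013768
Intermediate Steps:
Z(L) = 12*L
K = 4947 (K = 97*51 = 4947)
1/(K + Z(193)) = 1/(4947 + 12*193) = 1/(4947 + 2316) = 1/7263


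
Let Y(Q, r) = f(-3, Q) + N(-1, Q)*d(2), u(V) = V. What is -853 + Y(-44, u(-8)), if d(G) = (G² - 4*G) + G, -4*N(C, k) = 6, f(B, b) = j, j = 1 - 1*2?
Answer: -851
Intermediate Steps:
j = -1 (j = 1 - 2 = -1)
f(B, b) = -1
N(C, k) = -3/2 (N(C, k) = -¼*6 = -3/2)
d(G) = G² - 3*G
Y(Q, r) = 2 (Y(Q, r) = -1 - 3*(-3 + 2) = -1 - 3*(-1) = -1 - 3/2*(-2) = -1 + 3 = 2)
-853 + Y(-44, u(-8)) = -853 + 2 = -851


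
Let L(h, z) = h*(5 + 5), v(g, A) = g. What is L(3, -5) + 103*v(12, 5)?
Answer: 1266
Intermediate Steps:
L(h, z) = 10*h (L(h, z) = h*10 = 10*h)
L(3, -5) + 103*v(12, 5) = 10*3 + 103*12 = 30 + 1236 = 1266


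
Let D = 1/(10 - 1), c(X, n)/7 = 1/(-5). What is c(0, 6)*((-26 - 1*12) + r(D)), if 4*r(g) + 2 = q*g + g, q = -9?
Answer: 4879/90 ≈ 54.211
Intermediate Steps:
c(X, n) = -7/5 (c(X, n) = 7/(-5) = 7*(-⅕) = -7/5)
D = ⅑ (D = 1/9 = ⅑ ≈ 0.11111)
r(g) = -½ - 2*g (r(g) = -½ + (-9*g + g)/4 = -½ + (-8*g)/4 = -½ - 2*g)
c(0, 6)*((-26 - 1*12) + r(D)) = -7*((-26 - 1*12) + (-½ - 2*⅑))/5 = -7*((-26 - 12) + (-½ - 2/9))/5 = -7*(-38 - 13/18)/5 = -7/5*(-697/18) = 4879/90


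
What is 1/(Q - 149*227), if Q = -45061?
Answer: -1/78884 ≈ -1.2677e-5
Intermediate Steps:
1/(Q - 149*227) = 1/(-45061 - 149*227) = 1/(-45061 - 33823) = 1/(-78884) = -1/78884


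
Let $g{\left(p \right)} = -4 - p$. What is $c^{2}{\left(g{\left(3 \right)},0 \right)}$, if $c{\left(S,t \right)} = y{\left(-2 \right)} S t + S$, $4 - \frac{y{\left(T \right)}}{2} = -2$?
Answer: $49$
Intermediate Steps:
$y{\left(T \right)} = 12$ ($y{\left(T \right)} = 8 - -4 = 8 + 4 = 12$)
$c{\left(S,t \right)} = S + 12 S t$ ($c{\left(S,t \right)} = 12 S t + S = S + 12 S t$)
$c^{2}{\left(g{\left(3 \right)},0 \right)} = \left(\left(-4 - 3\right) \left(1 + 12 \cdot 0\right)\right)^{2} = \left(\left(-4 - 3\right) \left(1 + 0\right)\right)^{2} = \left(\left(-7\right) 1\right)^{2} = \left(-7\right)^{2} = 49$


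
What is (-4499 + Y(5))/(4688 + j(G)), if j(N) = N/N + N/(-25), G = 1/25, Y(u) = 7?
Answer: -701875/732656 ≈ -0.95799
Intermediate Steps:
G = 1/25 ≈ 0.040000
j(N) = 1 - N/25 (j(N) = 1 + N*(-1/25) = 1 - N/25)
(-4499 + Y(5))/(4688 + j(G)) = (-4499 + 7)/(4688 + (1 - 1/25*1/25)) = -4492/(4688 + (1 - 1/625)) = -4492/(4688 + 624/625) = -4492/2930624/625 = -4492*625/2930624 = -701875/732656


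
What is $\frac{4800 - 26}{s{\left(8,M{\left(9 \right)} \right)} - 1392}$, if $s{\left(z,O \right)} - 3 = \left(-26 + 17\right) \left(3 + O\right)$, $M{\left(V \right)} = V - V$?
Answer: $- \frac{2387}{708} \approx -3.3715$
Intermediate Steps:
$M{\left(V \right)} = 0$
$s{\left(z,O \right)} = -24 - 9 O$ ($s{\left(z,O \right)} = 3 + \left(-26 + 17\right) \left(3 + O\right) = 3 - 9 \left(3 + O\right) = 3 - \left(27 + 9 O\right) = -24 - 9 O$)
$\frac{4800 - 26}{s{\left(8,M{\left(9 \right)} \right)} - 1392} = \frac{4800 - 26}{\left(-24 - 0\right) - 1392} = \frac{4774}{\left(-24 + 0\right) - 1392} = \frac{4774}{-24 - 1392} = \frac{4774}{-1416} = 4774 \left(- \frac{1}{1416}\right) = - \frac{2387}{708}$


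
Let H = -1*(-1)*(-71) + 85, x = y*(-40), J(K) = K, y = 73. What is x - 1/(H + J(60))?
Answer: -216081/74 ≈ -2920.0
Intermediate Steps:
x = -2920 (x = 73*(-40) = -2920)
H = 14 (H = 1*(-71) + 85 = -71 + 85 = 14)
x - 1/(H + J(60)) = -2920 - 1/(14 + 60) = -2920 - 1/74 = -216081/74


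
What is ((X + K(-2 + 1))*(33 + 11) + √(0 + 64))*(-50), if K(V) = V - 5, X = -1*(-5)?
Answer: 1800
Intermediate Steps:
X = 5
K(V) = -5 + V
((X + K(-2 + 1))*(33 + 11) + √(0 + 64))*(-50) = ((5 + (-5 + (-2 + 1)))*(33 + 11) + √(0 + 64))*(-50) = ((5 + (-5 - 1))*44 + √64)*(-50) = ((5 - 6)*44 + 8)*(-50) = (-1*44 + 8)*(-50) = (-44 + 8)*(-50) = -36*(-50) = 1800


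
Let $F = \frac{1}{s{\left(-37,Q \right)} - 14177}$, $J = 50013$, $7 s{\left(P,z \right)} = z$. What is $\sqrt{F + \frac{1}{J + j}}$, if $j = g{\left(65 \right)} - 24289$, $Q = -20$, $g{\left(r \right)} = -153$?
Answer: $\frac{i \sqrt{202387155325082}}{2538151889} \approx 0.005605 i$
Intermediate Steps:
$s{\left(P,z \right)} = \frac{z}{7}$
$F = - \frac{7}{99259}$ ($F = \frac{1}{\frac{1}{7} \left(-20\right) - 14177} = \frac{1}{- \frac{20}{7} - 14177} = \frac{1}{- \frac{99259}{7}} = - \frac{7}{99259} \approx -7.0523 \cdot 10^{-5}$)
$j = -24442$ ($j = -153 - 24289 = -24442$)
$\sqrt{F + \frac{1}{J + j}} = \sqrt{- \frac{7}{99259} + \frac{1}{50013 - 24442}} = \sqrt{- \frac{7}{99259} + \frac{1}{25571}} = \sqrt{- \frac{79738}{2538151889}} = \frac{i \sqrt{202387155325082}}{2538151889}$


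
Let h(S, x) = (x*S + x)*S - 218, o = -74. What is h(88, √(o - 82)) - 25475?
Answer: -25693 + 15664*I*√39 ≈ -25693.0 + 97822.0*I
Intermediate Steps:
h(S, x) = -218 + S*(x + S*x) (h(S, x) = (S*x + x)*S - 218 = (x + S*x)*S - 218 = S*(x + S*x) - 218 = -218 + S*(x + S*x))
h(88, √(o - 82)) - 25475 = (-218 + 88*√(-74 - 82) + √(-74 - 82)*88²) - 25475 = (-218 + 88*√(-156) + √(-156)*7744) - 25475 = (-218 + 88*(2*I*√39) + (2*I*√39)*7744) - 25475 = (-218 + 176*I*√39 + 15488*I*√39) - 25475 = (-218 + 15664*I*√39) - 25475 = -25693 + 15664*I*√39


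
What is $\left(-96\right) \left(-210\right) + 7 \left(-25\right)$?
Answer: $19985$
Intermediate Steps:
$\left(-96\right) \left(-210\right) + 7 \left(-25\right) = 20160 - 175 = 19985$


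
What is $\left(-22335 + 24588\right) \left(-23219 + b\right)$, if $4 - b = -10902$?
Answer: $-27741189$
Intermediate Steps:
$b = 10906$ ($b = 4 - -10902 = 4 + 10902 = 10906$)
$\left(-22335 + 24588\right) \left(-23219 + b\right) = \left(-22335 + 24588\right) \left(-23219 + 10906\right) = 2253 \left(-12313\right) = -27741189$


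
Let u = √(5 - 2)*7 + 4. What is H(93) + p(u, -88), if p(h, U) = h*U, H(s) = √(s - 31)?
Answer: -352 + √62 - 616*√3 ≈ -1411.1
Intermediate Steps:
H(s) = √(-31 + s)
u = 4 + 7*√3 (u = √3*7 + 4 = 7*√3 + 4 = 4 + 7*√3 ≈ 16.124)
p(h, U) = U*h
H(93) + p(u, -88) = √(-31 + 93) - 88*(4 + 7*√3) = √62 + (-352 - 616*√3) = -352 + √62 - 616*√3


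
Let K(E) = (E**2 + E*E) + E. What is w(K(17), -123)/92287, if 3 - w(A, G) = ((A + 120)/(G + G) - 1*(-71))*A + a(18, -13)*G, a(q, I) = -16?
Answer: -10450235/22702602 ≈ -0.46031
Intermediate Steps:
K(E) = E + 2*E**2 (K(E) = (E**2 + E**2) + E = 2*E**2 + E = E + 2*E**2)
w(A, G) = 3 + 16*G - A*(71 + (120 + A)/(2*G)) (w(A, G) = 3 - (((A + 120)/(G + G) - 1*(-71))*A - 16*G) = 3 - (((120 + A)/((2*G)) + 71)*A - 16*G) = 3 - (((120 + A)*(1/(2*G)) + 71)*A - 16*G) = 3 - (((120 + A)/(2*G) + 71)*A - 16*G) = 3 - ((71 + (120 + A)/(2*G))*A - 16*G) = 3 - (A*(71 + (120 + A)/(2*G)) - 16*G) = 3 - (-16*G + A*(71 + (120 + A)/(2*G))) = 3 + (16*G - A*(71 + (120 + A)/(2*G))) = 3 + 16*G - A*(71 + (120 + A)/(2*G)))
w(K(17), -123)/92287 = (3 - 1207*(1 + 2*17) + 16*(-123) - 60*17*(1 + 2*17)/(-123) - 1/2*(17*(1 + 2*17))**2/(-123))/92287 = (3 - 1207*(1 + 34) - 1968 - 60*17*(1 + 34)*(-1/123) - 1/2*(17*(1 + 34))**2*(-1/123))*(1/92287) = (3 - 1207*35 - 1968 - 60*17*35*(-1/123) - 1/2*(17*35)**2*(-1/123))*(1/92287) = (3 - 71*595 - 1968 - 60*595*(-1/123) - 1/2*595**2*(-1/123))*(1/92287) = (3 - 42245 - 1968 + 11900/41 - 1/2*354025*(-1/123))*(1/92287) = (3 - 42245 - 1968 + 11900/41 + 354025/246)*(1/92287) = -10450235/246*1/92287 = -10450235/22702602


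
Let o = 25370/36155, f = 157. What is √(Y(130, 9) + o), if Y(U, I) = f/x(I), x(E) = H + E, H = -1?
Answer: 3*√1889474762/28924 ≈ 4.5085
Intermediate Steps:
x(E) = -1 + E
o = 5074/7231 (o = 25370*(1/36155) = 5074/7231 ≈ 0.70170)
Y(U, I) = 157/(-1 + I)
√(Y(130, 9) + o) = √(157/(-1 + 9) + 5074/7231) = √(157/8 + 5074/7231) = √(1175859/57848) = 3*√1889474762/28924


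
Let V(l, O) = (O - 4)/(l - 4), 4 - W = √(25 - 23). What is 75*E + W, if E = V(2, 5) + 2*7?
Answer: 2033/2 - √2 ≈ 1015.1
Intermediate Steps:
W = 4 - √2 (W = 4 - √(25 - 23) = 4 - √2 ≈ 2.5858)
V(l, O) = (-4 + O)/(-4 + l)
E = 27/2 (E = (-4 + 5)/(-4 + 2) + 2*7 = 1/(-2) + 14 = -½*1 + 14 = -½ + 14 = 27/2 ≈ 13.500)
75*E + W = 75*(27/2) + (4 - √2) = 2025/2 + (4 - √2) = 2033/2 - √2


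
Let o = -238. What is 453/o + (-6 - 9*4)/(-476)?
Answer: -216/119 ≈ -1.8151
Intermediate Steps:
453/o + (-6 - 9*4)/(-476) = 453/(-238) + (-6 - 9*4)/(-476) = 453*(-1/238) + (-6 - 36)*(-1/476) = -453/238 - 42*(-1/476) = -453/238 + 3/34 = -216/119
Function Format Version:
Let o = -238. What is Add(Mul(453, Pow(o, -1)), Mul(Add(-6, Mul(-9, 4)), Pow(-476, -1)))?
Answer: Rational(-216, 119) ≈ -1.8151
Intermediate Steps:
Add(Mul(453, Pow(o, -1)), Mul(Add(-6, Mul(-9, 4)), Pow(-476, -1))) = Add(Mul(453, Pow(-238, -1)), Mul(Add(-6, Mul(-9, 4)), Pow(-476, -1))) = Add(Mul(453, Rational(-1, 238)), Mul(Add(-6, -36), Rational(-1, 476))) = Add(Rational(-453, 238), Mul(-42, Rational(-1, 476))) = Add(Rational(-453, 238), Rational(3, 34)) = Rational(-216, 119)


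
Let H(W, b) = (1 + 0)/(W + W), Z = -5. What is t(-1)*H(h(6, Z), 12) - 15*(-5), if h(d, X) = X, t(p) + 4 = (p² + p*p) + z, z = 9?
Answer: 743/10 ≈ 74.300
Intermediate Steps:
t(p) = 5 + 2*p² (t(p) = -4 + ((p² + p*p) + 9) = -4 + ((p² + p²) + 9) = -4 + (2*p² + 9) = -4 + (9 + 2*p²) = 5 + 2*p²)
H(W, b) = 1/(2*W)
t(-1)*H(h(6, Z), 12) - 15*(-5) = (5 + 2*(-1)²)*((½)/(-5)) - 15*(-5) = (5 + 2*1)*((½)*(-⅕)) + 75 = (5 + 2)*(-⅒) + 75 = 7*(-⅒) + 75 = -7/10 + 75 = 743/10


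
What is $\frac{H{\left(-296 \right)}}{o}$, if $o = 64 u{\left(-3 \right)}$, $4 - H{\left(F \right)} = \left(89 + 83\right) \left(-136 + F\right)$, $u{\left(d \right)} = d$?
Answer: $- \frac{18577}{48} \approx -387.02$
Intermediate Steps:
$H{\left(F \right)} = 23396 - 172 F$ ($H{\left(F \right)} = 4 - \left(89 + 83\right) \left(-136 + F\right) = 4 - 172 \left(-136 + F\right) = 4 - \left(-23392 + 172 F\right) = 23396 - 172 F$)
$o = -192$ ($o = 64 \left(-3\right) = -192$)
$\frac{H{\left(-296 \right)}}{o} = \frac{23396 - -50912}{-192} = \left(23396 + 50912\right) \left(- \frac{1}{192}\right) = 74308 \left(- \frac{1}{192}\right) = - \frac{18577}{48}$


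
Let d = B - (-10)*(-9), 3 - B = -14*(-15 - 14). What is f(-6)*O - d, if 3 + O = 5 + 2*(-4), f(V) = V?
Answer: 529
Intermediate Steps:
B = -403 (B = 3 - (-14)*(-15 - 14) = 3 - (-14)*(-29) = 3 - 1*406 = 3 - 406 = -403)
O = -6 (O = -3 + (5 + 2*(-4)) = -3 + (5 - 8) = -3 - 3 = -6)
d = -493 (d = -403 - (-10)*(-9) = -403 - 1*90 = -403 - 90 = -493)
f(-6)*O - d = -6*(-6) - 1*(-493) = 36 + 493 = 529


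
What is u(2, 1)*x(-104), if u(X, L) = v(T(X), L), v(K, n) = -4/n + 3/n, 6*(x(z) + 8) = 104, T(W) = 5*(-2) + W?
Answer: -28/3 ≈ -9.3333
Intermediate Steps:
T(W) = -10 + W
x(z) = 28/3 (x(z) = -8 + (1/6)*104 = -8 + 52/3 = 28/3)
v(K, n) = -1/n
u(X, L) = -1/L
u(2, 1)*x(-104) = -1/1*(28/3) = -1*1*(28/3) = -1*28/3 = -28/3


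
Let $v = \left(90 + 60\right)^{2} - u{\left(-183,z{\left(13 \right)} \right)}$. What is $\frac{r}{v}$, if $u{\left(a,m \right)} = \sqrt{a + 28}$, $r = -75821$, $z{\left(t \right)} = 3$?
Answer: $- \frac{341194500}{101250031} - \frac{75821 i \sqrt{155}}{506250155} \approx -3.3698 - 0.0018646 i$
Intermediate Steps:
$u{\left(a,m \right)} = \sqrt{28 + a}$
$v = 22500 - i \sqrt{155}$ ($v = \left(90 + 60\right)^{2} - \sqrt{28 - 183} = 150^{2} - \sqrt{-155} = 22500 - i \sqrt{155} \approx 22500.0 - 12.45 i$)
$\frac{r}{v} = - \frac{75821}{22500 - i \sqrt{155}}$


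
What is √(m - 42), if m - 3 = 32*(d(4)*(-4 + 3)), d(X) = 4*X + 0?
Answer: I*√551 ≈ 23.473*I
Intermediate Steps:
d(X) = 4*X
m = -509 (m = 3 + 32*((4*4)*(-4 + 3)) = 3 + 32*(16*(-1)) = 3 + 32*(-16) = 3 - 512 = -509)
√(m - 42) = √(-509 - 42) = √(-551) = I*√551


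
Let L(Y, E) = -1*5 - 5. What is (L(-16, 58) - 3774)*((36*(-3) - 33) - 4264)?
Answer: 16668520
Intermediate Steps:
L(Y, E) = -10 (L(Y, E) = -5 - 5 = -10)
(L(-16, 58) - 3774)*((36*(-3) - 33) - 4264) = (-10 - 3774)*((36*(-3) - 33) - 4264) = -3784*((-108 - 33) - 4264) = -3784*(-141 - 4264) = -3784*(-4405) = 16668520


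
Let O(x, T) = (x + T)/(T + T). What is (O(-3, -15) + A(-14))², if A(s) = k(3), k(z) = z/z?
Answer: 64/25 ≈ 2.5600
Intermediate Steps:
k(z) = 1
A(s) = 1
O(x, T) = (T + x)/(2*T) (O(x, T) = (T + x)/((2*T)) = (T + x)*(1/(2*T)) = (T + x)/(2*T))
(O(-3, -15) + A(-14))² = ((½)*(-15 - 3)/(-15) + 1)² = ((½)*(-1/15)*(-18) + 1)² = (⅗ + 1)² = (8/5)² = 64/25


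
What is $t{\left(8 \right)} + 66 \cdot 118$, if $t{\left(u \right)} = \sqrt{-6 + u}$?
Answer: $7788 + \sqrt{2} \approx 7789.4$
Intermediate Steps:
$t{\left(8 \right)} + 66 \cdot 118 = \sqrt{-6 + 8} + 66 \cdot 118 = \sqrt{2} + 7788 = 7788 + \sqrt{2}$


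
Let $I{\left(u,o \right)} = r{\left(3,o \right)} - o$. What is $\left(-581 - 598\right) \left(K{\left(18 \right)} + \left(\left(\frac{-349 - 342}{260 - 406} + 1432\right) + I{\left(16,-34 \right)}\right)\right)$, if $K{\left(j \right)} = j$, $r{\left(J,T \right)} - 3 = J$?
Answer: $- \frac{257294349}{146} \approx -1.7623 \cdot 10^{6}$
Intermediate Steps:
$r{\left(J,T \right)} = 3 + J$
$I{\left(u,o \right)} = 6 - o$ ($I{\left(u,o \right)} = \left(3 + 3\right) - o = 6 - o$)
$\left(-581 - 598\right) \left(K{\left(18 \right)} + \left(\left(\frac{-349 - 342}{260 - 406} + 1432\right) + I{\left(16,-34 \right)}\right)\right) = \left(-581 - 598\right) \left(18 + \left(\left(\frac{-349 - 342}{260 - 406} + 1432\right) + \left(6 - -34\right)\right)\right) = - 1179 \left(18 + \left(\left(- \frac{691}{-146} + 1432\right) + \left(6 + 34\right)\right)\right) = - 1179 \left(18 + \left(\left(\left(-691\right) \left(- \frac{1}{146}\right) + 1432\right) + 40\right)\right) = - 1179 \left(18 + \left(\left(\frac{691}{146} + 1432\right) + 40\right)\right) = - 1179 \left(18 + \left(\frac{209763}{146} + 40\right)\right) = - 1179 \left(18 + \frac{215603}{146}\right) = \left(-1179\right) \frac{218231}{146} = - \frac{257294349}{146}$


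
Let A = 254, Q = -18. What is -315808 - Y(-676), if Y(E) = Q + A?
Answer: -316044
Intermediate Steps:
Y(E) = 236 (Y(E) = -18 + 254 = 236)
-315808 - Y(-676) = -315808 - 1*236 = -315808 - 236 = -316044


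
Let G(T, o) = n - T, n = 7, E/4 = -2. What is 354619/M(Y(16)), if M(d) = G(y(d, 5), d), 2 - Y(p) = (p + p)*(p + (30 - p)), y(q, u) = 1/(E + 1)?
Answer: 2482333/50 ≈ 49647.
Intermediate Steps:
E = -8 (E = 4*(-2) = -8)
y(q, u) = -⅐ (y(q, u) = 1/(-8 + 1) = 1/(-7) = -⅐)
Y(p) = 2 - 60*p (Y(p) = 2 - (p + p)*(p + (30 - p)) = 2 - 2*p*30 = 2 - 60*p)
G(T, o) = 7 - T
M(d) = 50/7 (M(d) = 7 - 1*(-⅐) = 7 + ⅐ = 50/7)
354619/M(Y(16)) = 354619/(50/7) = 354619*(7/50) = 2482333/50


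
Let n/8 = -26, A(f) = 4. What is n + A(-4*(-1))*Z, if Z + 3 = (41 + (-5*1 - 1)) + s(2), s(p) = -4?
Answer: -96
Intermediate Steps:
n = -208 (n = 8*(-26) = -208)
Z = 28 (Z = -3 + ((41 + (-5*1 - 1)) - 4) = -3 + ((41 + (-5 - 1)) - 4) = -3 + ((41 - 6) - 4) = -3 + (35 - 4) = -3 + 31 = 28)
n + A(-4*(-1))*Z = -208 + 4*28 = -208 + 112 = -96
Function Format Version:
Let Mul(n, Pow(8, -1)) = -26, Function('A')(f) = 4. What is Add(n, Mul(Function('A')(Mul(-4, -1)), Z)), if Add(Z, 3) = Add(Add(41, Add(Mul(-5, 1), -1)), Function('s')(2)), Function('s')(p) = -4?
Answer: -96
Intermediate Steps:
n = -208 (n = Mul(8, -26) = -208)
Z = 28 (Z = Add(-3, Add(Add(41, Add(Mul(-5, 1), -1)), -4)) = Add(-3, Add(Add(41, Add(-5, -1)), -4)) = Add(-3, Add(Add(41, -6), -4)) = Add(-3, Add(35, -4)) = Add(-3, 31) = 28)
Add(n, Mul(Function('A')(Mul(-4, -1)), Z)) = Add(-208, Mul(4, 28)) = Add(-208, 112) = -96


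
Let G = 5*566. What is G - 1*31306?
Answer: -28476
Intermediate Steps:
G = 2830
G - 1*31306 = 2830 - 1*31306 = 2830 - 31306 = -28476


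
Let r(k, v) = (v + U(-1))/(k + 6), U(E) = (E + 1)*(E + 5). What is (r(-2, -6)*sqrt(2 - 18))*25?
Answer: -150*I ≈ -150.0*I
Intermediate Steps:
U(E) = (1 + E)*(5 + E)
r(k, v) = v/(6 + k) (r(k, v) = (v + (5 + (-1)**2 + 6*(-1)))/(k + 6) = (v + (5 + 1 - 6))/(6 + k) = (v + 0)/(6 + k) = v/(6 + k))
(r(-2, -6)*sqrt(2 - 18))*25 = ((-6/(6 - 2))*sqrt(2 - 18))*25 = ((-6/4)*sqrt(-16))*25 = ((-6*1/4)*(4*I))*25 = -6*I*25 = -150*I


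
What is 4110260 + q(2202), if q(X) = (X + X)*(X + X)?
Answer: 23505476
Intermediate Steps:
q(X) = 4*X² (q(X) = (2*X)*(2*X) = 4*X²)
4110260 + q(2202) = 4110260 + 4*2202² = 4110260 + 4*4848804 = 4110260 + 19395216 = 23505476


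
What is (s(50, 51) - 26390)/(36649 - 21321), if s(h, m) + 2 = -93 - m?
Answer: -3317/1916 ≈ -1.7312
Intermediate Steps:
s(h, m) = -95 - m (s(h, m) = -2 + (-93 - m) = -95 - m)
(s(50, 51) - 26390)/(36649 - 21321) = ((-95 - 1*51) - 26390)/(36649 - 21321) = ((-95 - 51) - 26390)/15328 = (-146 - 26390)*(1/15328) = -26536*1/15328 = -3317/1916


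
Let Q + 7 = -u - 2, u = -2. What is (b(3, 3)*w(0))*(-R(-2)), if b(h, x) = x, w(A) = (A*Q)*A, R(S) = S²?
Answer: 0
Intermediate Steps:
Q = -7 (Q = -7 + (-1*(-2) - 2) = -7 + (2 - 2) = -7 + 0 = -7)
w(A) = -7*A² (w(A) = (A*(-7))*A = (-7*A)*A = -7*A²)
(b(3, 3)*w(0))*(-R(-2)) = (3*(-7*0²))*(-1*(-2)²) = (3*(-7*0))*(-1*4) = (3*0)*(-4) = 0*(-4) = 0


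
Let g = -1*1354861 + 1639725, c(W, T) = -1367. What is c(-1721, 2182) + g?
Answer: 283497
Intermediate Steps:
g = 284864 (g = -1354861 + 1639725 = 284864)
c(-1721, 2182) + g = -1367 + 284864 = 283497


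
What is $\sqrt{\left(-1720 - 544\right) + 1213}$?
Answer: $i \sqrt{1051} \approx 32.419 i$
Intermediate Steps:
$\sqrt{\left(-1720 - 544\right) + 1213} = \sqrt{-2264 + 1213} = \sqrt{-1051} = i \sqrt{1051}$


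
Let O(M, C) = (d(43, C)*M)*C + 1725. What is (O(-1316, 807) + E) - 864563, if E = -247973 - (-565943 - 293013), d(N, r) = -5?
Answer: 5058205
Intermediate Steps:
E = 610983 (E = -247973 - 1*(-858956) = -247973 + 858956 = 610983)
O(M, C) = 1725 - 5*C*M (O(M, C) = (-5*M)*C + 1725 = -5*C*M + 1725 = 1725 - 5*C*M)
(O(-1316, 807) + E) - 864563 = ((1725 - 5*807*(-1316)) + 610983) - 864563 = ((1725 + 5310060) + 610983) - 864563 = (5311785 + 610983) - 864563 = 5922768 - 864563 = 5058205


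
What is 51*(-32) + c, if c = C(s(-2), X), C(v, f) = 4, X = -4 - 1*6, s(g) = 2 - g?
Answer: -1628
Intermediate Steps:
X = -10 (X = -4 - 6 = -10)
c = 4
51*(-32) + c = 51*(-32) + 4 = -1632 + 4 = -1628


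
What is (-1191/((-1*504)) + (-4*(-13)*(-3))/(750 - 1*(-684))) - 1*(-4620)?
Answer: 185592755/40152 ≈ 4622.3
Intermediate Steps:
(-1191/((-1*504)) + (-4*(-13)*(-3))/(750 - 1*(-684))) - 1*(-4620) = (-1191/(-504) + (52*(-3))/(750 + 684)) + 4620 = (-1191*(-1/504) - 156/1434) + 4620 = (397/168 - 156*1/1434) + 4620 = (397/168 - 26/239) + 4620 = 90515/40152 + 4620 = 185592755/40152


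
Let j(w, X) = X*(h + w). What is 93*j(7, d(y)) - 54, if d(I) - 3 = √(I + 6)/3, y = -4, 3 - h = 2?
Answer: 2178 + 248*√2 ≈ 2528.7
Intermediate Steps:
h = 1 (h = 3 - 1*2 = 3 - 2 = 1)
d(I) = 3 + √(6 + I)/3 (d(I) = 3 + √(I + 6)/3 = 3 + √(6 + I)*(⅓) = 3 + √(6 + I)/3)
j(w, X) = X*(1 + w)
93*j(7, d(y)) - 54 = 93*((3 + √(6 - 4)/3)*(1 + 7)) - 54 = 93*((3 + √2/3)*8) - 54 = 93*(24 + 8*√2/3) - 54 = (2232 + 248*√2) - 54 = 2178 + 248*√2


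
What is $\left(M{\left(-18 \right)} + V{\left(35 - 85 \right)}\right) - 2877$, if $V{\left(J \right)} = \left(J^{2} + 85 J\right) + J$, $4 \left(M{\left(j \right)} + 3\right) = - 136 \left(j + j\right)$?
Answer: $-3456$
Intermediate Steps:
$M{\left(j \right)} = -3 - 68 j$ ($M{\left(j \right)} = -3 + \frac{\left(-136\right) \left(j + j\right)}{4} = -3 + \frac{\left(-136\right) 2 j}{4} = -3 + \frac{\left(-272\right) j}{4} = -3 - 68 j$)
$V{\left(J \right)} = J^{2} + 86 J$
$\left(M{\left(-18 \right)} + V{\left(35 - 85 \right)}\right) - 2877 = \left(\left(-3 - -1224\right) + \left(35 - 85\right) \left(86 + \left(35 - 85\right)\right)\right) - 2877 = \left(\left(-3 + 1224\right) + \left(35 - 85\right) \left(86 + \left(35 - 85\right)\right)\right) - 2877 = \left(1221 - 50 \left(86 - 50\right)\right) - 2877 = \left(1221 - 1800\right) - 2877 = -579 - 2877 = -3456$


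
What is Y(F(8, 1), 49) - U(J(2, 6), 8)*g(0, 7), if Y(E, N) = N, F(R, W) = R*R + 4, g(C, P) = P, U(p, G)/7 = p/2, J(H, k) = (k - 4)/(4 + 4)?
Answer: 343/8 ≈ 42.875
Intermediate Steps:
J(H, k) = -1/2 + k/8 (J(H, k) = (-4 + k)/8 = (-4 + k)*(1/8) = -1/2 + k/8)
U(p, G) = 7*p/2 (U(p, G) = 7*(p/2) = 7*p/2)
F(R, W) = 4 + R**2 (F(R, W) = R**2 + 4 = 4 + R**2)
Y(F(8, 1), 49) - U(J(2, 6), 8)*g(0, 7) = 49 - 7*(-1/2 + (1/8)*6)/2*7 = 49 - 7*(-1/2 + 3/4)/2*7 = 49 - (7/2)*(1/4)*7 = 49 - 7*7/8 = 49 - 1*49/8 = 49 - 49/8 = 343/8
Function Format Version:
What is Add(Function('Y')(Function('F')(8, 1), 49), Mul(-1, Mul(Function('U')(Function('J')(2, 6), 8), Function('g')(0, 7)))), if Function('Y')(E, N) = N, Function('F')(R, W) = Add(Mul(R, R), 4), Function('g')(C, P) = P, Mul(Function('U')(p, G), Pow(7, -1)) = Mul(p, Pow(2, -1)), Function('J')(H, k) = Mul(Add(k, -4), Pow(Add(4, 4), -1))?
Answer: Rational(343, 8) ≈ 42.875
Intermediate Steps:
Function('J')(H, k) = Add(Rational(-1, 2), Mul(Rational(1, 8), k)) (Function('J')(H, k) = Mul(Add(-4, k), Pow(8, -1)) = Mul(Add(-4, k), Rational(1, 8)) = Add(Rational(-1, 2), Mul(Rational(1, 8), k)))
Function('U')(p, G) = Mul(Rational(7, 2), p) (Function('U')(p, G) = Mul(7, Mul(p, Pow(2, -1))) = Mul(7, Mul(p, Rational(1, 2))) = Mul(7, Mul(Rational(1, 2), p)) = Mul(Rational(7, 2), p))
Function('F')(R, W) = Add(4, Pow(R, 2)) (Function('F')(R, W) = Add(Pow(R, 2), 4) = Add(4, Pow(R, 2)))
Add(Function('Y')(Function('F')(8, 1), 49), Mul(-1, Mul(Function('U')(Function('J')(2, 6), 8), Function('g')(0, 7)))) = Add(49, Mul(-1, Mul(Mul(Rational(7, 2), Add(Rational(-1, 2), Mul(Rational(1, 8), 6))), 7))) = Add(49, Mul(-1, Mul(Mul(Rational(7, 2), Add(Rational(-1, 2), Rational(3, 4))), 7))) = Add(49, Mul(-1, Mul(Mul(Rational(7, 2), Rational(1, 4)), 7))) = Add(49, Mul(-1, Mul(Rational(7, 8), 7))) = Add(49, Mul(-1, Rational(49, 8))) = Add(49, Rational(-49, 8)) = Rational(343, 8)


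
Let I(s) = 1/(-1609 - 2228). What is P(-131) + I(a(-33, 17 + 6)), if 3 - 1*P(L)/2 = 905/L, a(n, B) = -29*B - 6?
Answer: 9960721/502647 ≈ 19.817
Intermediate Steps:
a(n, B) = -6 - 29*B
I(s) = -1/3837 (I(s) = 1/(-3837) = -1/3837)
P(L) = 6 - 1810/L
P(-131) + I(a(-33, 17 + 6)) = (6 - 1810/(-131)) - 1/3837 = (6 - 1810*(-1/131)) - 1/3837 = (6 + 1810/131) - 1/3837 = 2596/131 - 1/3837 = 9960721/502647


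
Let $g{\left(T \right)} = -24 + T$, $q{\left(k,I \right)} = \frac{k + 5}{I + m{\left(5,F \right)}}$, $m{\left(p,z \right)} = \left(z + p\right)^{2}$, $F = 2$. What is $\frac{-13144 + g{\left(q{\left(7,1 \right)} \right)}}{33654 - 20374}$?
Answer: $- \frac{164597}{166000} \approx -0.99155$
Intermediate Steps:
$m{\left(p,z \right)} = \left(p + z\right)^{2}$
$q{\left(k,I \right)} = \frac{5 + k}{49 + I}$ ($q{\left(k,I \right)} = \frac{k + 5}{I + \left(5 + 2\right)^{2}} = \frac{5 + k}{I + 7^{2}} = \frac{5 + k}{I + 49} = \frac{5 + k}{49 + I}$)
$\frac{-13144 + g{\left(q{\left(7,1 \right)} \right)}}{33654 - 20374} = \frac{-13144 - \left(24 - \frac{5 + 7}{49 + 1}\right)}{33654 - 20374} = \frac{-13144 - \left(24 - \frac{1}{50} \cdot 12\right)}{13280} = \left(-13144 + \left(-24 + \frac{1}{50} \cdot 12\right)\right) \frac{1}{13280} = \left(-13144 + \left(-24 + \frac{6}{25}\right)\right) \frac{1}{13280} = \left(-13144 - \frac{594}{25}\right) \frac{1}{13280} = \left(- \frac{329194}{25}\right) \frac{1}{13280} = - \frac{164597}{166000}$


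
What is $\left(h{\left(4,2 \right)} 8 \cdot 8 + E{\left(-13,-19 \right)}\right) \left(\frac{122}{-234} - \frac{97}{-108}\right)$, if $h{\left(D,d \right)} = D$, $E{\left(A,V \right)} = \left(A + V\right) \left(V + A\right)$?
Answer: $\frac{169280}{351} \approx 482.28$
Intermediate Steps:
$E{\left(A,V \right)} = \left(A + V\right)^{2}$ ($E{\left(A,V \right)} = \left(A + V\right) \left(A + V\right) = \left(A + V\right)^{2}$)
$\left(h{\left(4,2 \right)} 8 \cdot 8 + E{\left(-13,-19 \right)}\right) \left(\frac{122}{-234} - \frac{97}{-108}\right) = \left(4 \cdot 8 \cdot 8 + \left(-13 - 19\right)^{2}\right) \left(\frac{122}{-234} - \frac{97}{-108}\right) = \left(32 \cdot 8 + \left(-32\right)^{2}\right) \left(122 \left(- \frac{1}{234}\right) - - \frac{97}{108}\right) = \left(256 + 1024\right) \left(- \frac{61}{117} + \frac{97}{108}\right) = 1280 \cdot \frac{529}{1404} = \frac{169280}{351}$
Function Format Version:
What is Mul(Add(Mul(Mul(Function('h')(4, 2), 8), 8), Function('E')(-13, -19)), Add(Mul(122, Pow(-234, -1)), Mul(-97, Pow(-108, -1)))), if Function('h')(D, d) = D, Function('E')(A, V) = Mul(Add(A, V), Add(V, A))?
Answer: Rational(169280, 351) ≈ 482.28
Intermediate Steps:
Function('E')(A, V) = Pow(Add(A, V), 2) (Function('E')(A, V) = Mul(Add(A, V), Add(A, V)) = Pow(Add(A, V), 2))
Mul(Add(Mul(Mul(Function('h')(4, 2), 8), 8), Function('E')(-13, -19)), Add(Mul(122, Pow(-234, -1)), Mul(-97, Pow(-108, -1)))) = Mul(Add(Mul(Mul(4, 8), 8), Pow(Add(-13, -19), 2)), Add(Mul(122, Pow(-234, -1)), Mul(-97, Pow(-108, -1)))) = Mul(Add(Mul(32, 8), Pow(-32, 2)), Add(Mul(122, Rational(-1, 234)), Mul(-97, Rational(-1, 108)))) = Mul(Add(256, 1024), Add(Rational(-61, 117), Rational(97, 108))) = Mul(1280, Rational(529, 1404)) = Rational(169280, 351)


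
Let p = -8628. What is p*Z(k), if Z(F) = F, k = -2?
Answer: 17256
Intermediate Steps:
p*Z(k) = -8628*(-2) = 17256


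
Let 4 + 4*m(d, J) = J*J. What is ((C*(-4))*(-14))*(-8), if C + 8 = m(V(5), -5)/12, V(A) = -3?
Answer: 3388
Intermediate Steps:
m(d, J) = -1 + J²/4 (m(d, J) = -1 + (J*J)/4 = -1 + J²/4)
C = -121/16 (C = -8 + (-1 + (¼)*(-5)²)/12 = -8 + (-1 + (¼)*25)*(1/12) = -8 + (-1 + 25/4)*(1/12) = -8 + (21/4)*(1/12) = -8 + 7/16 = -121/16 ≈ -7.5625)
((C*(-4))*(-14))*(-8) = (-121/16*(-4)*(-14))*(-8) = ((121/4)*(-14))*(-8) = -847/2*(-8) = 3388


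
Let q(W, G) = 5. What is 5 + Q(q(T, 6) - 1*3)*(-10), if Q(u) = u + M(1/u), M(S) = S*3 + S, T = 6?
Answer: -35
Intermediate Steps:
M(S) = 4*S (M(S) = 3*S + S = 4*S)
Q(u) = u + 4/u
5 + Q(q(T, 6) - 1*3)*(-10) = 5 + ((5 - 1*3) + 4/(5 - 1*3))*(-10) = 5 + ((5 - 3) + 4/(5 - 3))*(-10) = 5 + (2 + 4/2)*(-10) = 5 + (2 + 4*(½))*(-10) = 5 + (2 + 2)*(-10) = 5 + 4*(-10) = 5 - 40 = -35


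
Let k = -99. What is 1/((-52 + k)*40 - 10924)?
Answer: -1/16964 ≈ -5.8948e-5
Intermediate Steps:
1/((-52 + k)*40 - 10924) = 1/((-52 - 99)*40 - 10924) = 1/(-151*40 - 10924) = 1/(-6040 - 10924) = 1/(-16964) = -1/16964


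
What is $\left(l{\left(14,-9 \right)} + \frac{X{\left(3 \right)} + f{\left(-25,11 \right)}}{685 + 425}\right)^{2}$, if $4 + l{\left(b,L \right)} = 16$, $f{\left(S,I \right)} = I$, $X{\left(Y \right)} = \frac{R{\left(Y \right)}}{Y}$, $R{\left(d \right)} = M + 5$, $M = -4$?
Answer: $\frac{399880009}{2772225} \approx 144.25$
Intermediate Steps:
$R{\left(d \right)} = 1$ ($R{\left(d \right)} = -4 + 5 = 1$)
$X{\left(Y \right)} = \frac{1}{Y}$ ($X{\left(Y \right)} = 1 \frac{1}{Y} = \frac{1}{Y}$)
$l{\left(b,L \right)} = 12$ ($l{\left(b,L \right)} = -4 + 16 = 12$)
$\left(l{\left(14,-9 \right)} + \frac{X{\left(3 \right)} + f{\left(-25,11 \right)}}{685 + 425}\right)^{2} = \left(12 + \frac{\frac{1}{3} + 11}{685 + 425}\right)^{2} = \left(12 + \frac{\frac{1}{3} + 11}{1110}\right)^{2} = \left(12 + \frac{34}{3} \cdot \frac{1}{1110}\right)^{2} = \left(12 + \frac{17}{1665}\right)^{2} = \left(\frac{19997}{1665}\right)^{2} = \frac{399880009}{2772225}$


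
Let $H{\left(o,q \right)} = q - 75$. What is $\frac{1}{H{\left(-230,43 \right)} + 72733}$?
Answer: $\frac{1}{72701} \approx 1.3755 \cdot 10^{-5}$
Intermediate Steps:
$H{\left(o,q \right)} = -75 + q$
$\frac{1}{H{\left(-230,43 \right)} + 72733} = \frac{1}{\left(-75 + 43\right) + 72733} = \frac{1}{-32 + 72733} = \frac{1}{72701}$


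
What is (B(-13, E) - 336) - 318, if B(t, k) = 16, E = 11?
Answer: -638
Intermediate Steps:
(B(-13, E) - 336) - 318 = (16 - 336) - 318 = -320 - 318 = -638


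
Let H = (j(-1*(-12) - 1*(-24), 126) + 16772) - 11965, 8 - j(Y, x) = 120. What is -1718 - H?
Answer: -6413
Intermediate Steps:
j(Y, x) = -112 (j(Y, x) = 8 - 1*120 = 8 - 120 = -112)
H = 4695 (H = (-112 + 16772) - 11965 = 16660 - 11965 = 4695)
-1718 - H = -1718 - 1*4695 = -1718 - 4695 = -6413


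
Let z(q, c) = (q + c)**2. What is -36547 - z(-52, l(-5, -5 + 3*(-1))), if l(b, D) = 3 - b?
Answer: -38483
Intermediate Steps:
z(q, c) = (c + q)**2
-36547 - z(-52, l(-5, -5 + 3*(-1))) = -36547 - ((3 - 1*(-5)) - 52)**2 = -36547 - ((3 + 5) - 52)**2 = -36547 - (8 - 52)**2 = -36547 - 1*(-44)**2 = -36547 - 1*1936 = -36547 - 1936 = -38483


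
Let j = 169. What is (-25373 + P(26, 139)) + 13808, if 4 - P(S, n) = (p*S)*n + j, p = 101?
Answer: -376744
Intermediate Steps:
P(S, n) = -165 - 101*S*n (P(S, n) = 4 - ((101*S)*n + 169) = 4 - (101*S*n + 169) = 4 - (169 + 101*S*n) = 4 + (-169 - 101*S*n) = -165 - 101*S*n)
(-25373 + P(26, 139)) + 13808 = (-25373 + (-165 - 101*26*139)) + 13808 = (-25373 + (-165 - 365014)) + 13808 = (-25373 - 365179) + 13808 = -390552 + 13808 = -376744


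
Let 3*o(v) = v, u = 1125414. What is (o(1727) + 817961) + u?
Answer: 5831852/3 ≈ 1.9440e+6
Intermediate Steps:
o(v) = v/3
(o(1727) + 817961) + u = ((⅓)*1727 + 817961) + 1125414 = (1727/3 + 817961) + 1125414 = 2455610/3 + 1125414 = 5831852/3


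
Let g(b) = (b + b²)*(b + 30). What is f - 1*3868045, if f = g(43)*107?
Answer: 10910367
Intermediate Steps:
g(b) = (30 + b)*(b + b²) (g(b) = (b + b²)*(30 + b) = (30 + b)*(b + b²))
f = 14778412 (f = (43*(30 + 43² + 31*43))*107 = (43*(30 + 1849 + 1333))*107 = (43*3212)*107 = 138116*107 = 14778412)
f - 1*3868045 = 14778412 - 1*3868045 = 14778412 - 3868045 = 10910367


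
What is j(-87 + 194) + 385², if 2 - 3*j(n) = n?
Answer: 148190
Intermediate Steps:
j(n) = ⅔ - n/3
j(-87 + 194) + 385² = (⅔ - (-87 + 194)/3) + 385² = (⅔ - ⅓*107) + 148225 = (⅔ - 107/3) + 148225 = -35 + 148225 = 148190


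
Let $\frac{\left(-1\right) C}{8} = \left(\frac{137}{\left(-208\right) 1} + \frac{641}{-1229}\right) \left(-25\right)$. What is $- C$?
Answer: $\frac{7542525}{31954} \approx 236.04$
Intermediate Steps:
$C = - \frac{7542525}{31954}$ ($C = - 8 \left(\frac{137}{\left(-208\right) 1} + \frac{641}{-1229}\right) \left(-25\right) = - 8 \left(\frac{137}{-208} + 641 \left(- \frac{1}{1229}\right)\right) \left(-25\right) = - 8 \left(137 \left(- \frac{1}{208}\right) - \frac{641}{1229}\right) \left(-25\right) = - 8 \left(- \frac{137}{208} - \frac{641}{1229}\right) \left(-25\right) = - 8 \left(\left(- \frac{301701}{255632}\right) \left(-25\right)\right) = \left(-8\right) \frac{7542525}{255632} = - \frac{7542525}{31954} \approx -236.04$)
$- C = \left(-1\right) \left(- \frac{7542525}{31954}\right) = \frac{7542525}{31954}$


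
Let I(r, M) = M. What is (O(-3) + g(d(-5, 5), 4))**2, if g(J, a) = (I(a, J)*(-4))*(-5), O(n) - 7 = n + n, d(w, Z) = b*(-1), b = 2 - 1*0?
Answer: 1521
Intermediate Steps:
b = 2 (b = 2 + 0 = 2)
d(w, Z) = -2 (d(w, Z) = 2*(-1) = -2)
O(n) = 7 + 2*n (O(n) = 7 + (n + n) = 7 + 2*n)
g(J, a) = 20*J (g(J, a) = (J*(-4))*(-5) = -4*J*(-5) = 20*J)
(O(-3) + g(d(-5, 5), 4))**2 = ((7 + 2*(-3)) + 20*(-2))**2 = ((7 - 6) - 40)**2 = (1 - 40)**2 = (-39)**2 = 1521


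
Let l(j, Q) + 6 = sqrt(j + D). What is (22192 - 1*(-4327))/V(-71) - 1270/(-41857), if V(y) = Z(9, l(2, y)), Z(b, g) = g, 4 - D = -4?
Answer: -3330000839/544141 - 26519*sqrt(10)/26 ≈ -9345.1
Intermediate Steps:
D = 8 (D = 4 - 1*(-4) = 4 + 4 = 8)
l(j, Q) = -6 + sqrt(8 + j) (l(j, Q) = -6 + sqrt(j + 8) = -6 + sqrt(8 + j))
V(y) = -6 + sqrt(10) (V(y) = -6 + sqrt(8 + 2) = -6 + sqrt(10))
(22192 - 1*(-4327))/V(-71) - 1270/(-41857) = (22192 - 1*(-4327))/(-6 + sqrt(10)) - 1270/(-41857) = (22192 + 4327)/(-6 + sqrt(10)) - 1270*(-1/41857) = 26519/(-6 + sqrt(10)) + 1270/41857 = 1270/41857 + 26519/(-6 + sqrt(10))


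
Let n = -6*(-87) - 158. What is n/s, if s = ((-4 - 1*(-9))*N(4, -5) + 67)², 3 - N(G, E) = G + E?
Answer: 364/7569 ≈ 0.048091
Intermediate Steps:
N(G, E) = 3 - E - G (N(G, E) = 3 - (G + E) = 3 - (E + G) = 3 + (-E - G) = 3 - E - G)
s = 7569 (s = ((-4 - 1*(-9))*(3 - 1*(-5) - 1*4) + 67)² = ((-4 + 9)*(3 + 5 - 4) + 67)² = (5*4 + 67)² = (20 + 67)² = 87² = 7569)
n = 364 (n = 522 - 158 = 364)
n/s = 364/7569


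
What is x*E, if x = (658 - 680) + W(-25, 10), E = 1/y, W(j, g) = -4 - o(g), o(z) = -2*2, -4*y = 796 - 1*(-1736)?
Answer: 22/633 ≈ 0.034755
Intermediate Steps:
y = -633 (y = -(796 - 1*(-1736))/4 = -(796 + 1736)/4 = -¼*2532 = -633)
o(z) = -4
W(j, g) = 0 (W(j, g) = -4 - 1*(-4) = -4 + 4 = 0)
E = -1/633 (E = 1/(-633) = -1/633 ≈ -0.0015798)
x = -22 (x = (658 - 680) + 0 = -22 + 0 = -22)
x*E = -22*(-1/633) = 22/633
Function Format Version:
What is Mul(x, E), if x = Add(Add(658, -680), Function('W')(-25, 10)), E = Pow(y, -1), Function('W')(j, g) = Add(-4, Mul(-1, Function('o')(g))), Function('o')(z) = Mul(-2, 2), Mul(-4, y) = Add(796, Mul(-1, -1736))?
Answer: Rational(22, 633) ≈ 0.034755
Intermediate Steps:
y = -633 (y = Mul(Rational(-1, 4), Add(796, Mul(-1, -1736))) = Mul(Rational(-1, 4), Add(796, 1736)) = Mul(Rational(-1, 4), 2532) = -633)
Function('o')(z) = -4
Function('W')(j, g) = 0 (Function('W')(j, g) = Add(-4, Mul(-1, -4)) = Add(-4, 4) = 0)
E = Rational(-1, 633) (E = Pow(-633, -1) = Rational(-1, 633) ≈ -0.0015798)
x = -22 (x = Add(Add(658, -680), 0) = Add(-22, 0) = -22)
Mul(x, E) = Mul(-22, Rational(-1, 633)) = Rational(22, 633)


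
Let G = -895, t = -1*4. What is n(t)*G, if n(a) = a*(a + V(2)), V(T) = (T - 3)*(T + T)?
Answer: -28640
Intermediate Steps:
t = -4
V(T) = 2*T*(-3 + T) (V(T) = (-3 + T)*(2*T) = 2*T*(-3 + T))
n(a) = a*(-4 + a) (n(a) = a*(a + 2*2*(-3 + 2)) = a*(a + 2*2*(-1)) = a*(a - 4) = a*(-4 + a))
n(t)*G = -4*(-4 - 4)*(-895) = -4*(-8)*(-895) = 32*(-895) = -28640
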